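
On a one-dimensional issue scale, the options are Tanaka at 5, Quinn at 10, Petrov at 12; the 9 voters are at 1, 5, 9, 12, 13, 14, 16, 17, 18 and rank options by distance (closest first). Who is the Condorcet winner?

With single-peaked preferences on a line, the Condorcet winner is the candidate closest to the median voter.
The median voter (position 13) is closest to Petrov at 12.
Check: Petrov vs Tanaka — voters closer to Petrov: 7 of 9.

Petrov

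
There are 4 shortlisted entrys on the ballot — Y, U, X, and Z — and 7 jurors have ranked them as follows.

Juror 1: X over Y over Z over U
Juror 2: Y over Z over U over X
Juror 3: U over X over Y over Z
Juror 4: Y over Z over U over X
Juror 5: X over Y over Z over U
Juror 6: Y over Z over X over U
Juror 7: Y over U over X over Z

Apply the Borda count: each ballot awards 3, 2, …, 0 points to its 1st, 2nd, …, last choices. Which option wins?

Borda scores:
  Y: 2 + 3 + 1 + 3 + 2 + 3 + 3 = 17
  U: 0 + 1 + 3 + 1 + 0 + 0 + 2 = 7
  X: 3 + 0 + 2 + 0 + 3 + 1 + 1 = 10
  Z: 1 + 2 + 0 + 2 + 1 + 2 + 0 = 8
Y has the highest total.

Y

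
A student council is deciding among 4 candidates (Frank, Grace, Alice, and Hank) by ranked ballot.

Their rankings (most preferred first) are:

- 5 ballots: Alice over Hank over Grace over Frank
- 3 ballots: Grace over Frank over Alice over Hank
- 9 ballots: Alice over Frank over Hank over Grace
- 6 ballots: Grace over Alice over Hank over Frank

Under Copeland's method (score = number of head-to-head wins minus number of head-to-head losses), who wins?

Alice

Pairwise results:
  Frank vs Grace: Grace wins 14–9.
  Frank vs Alice: Alice wins 20–3.
  Frank vs Hank: Frank wins 12–11.
  Grace vs Alice: Alice wins 14–9.
  Grace vs Hank: Hank wins 14–9.
  Alice vs Hank: Alice wins 23–0.
Copeland scores (wins − losses):
  Frank: 1 − 2 = -1
  Grace: 1 − 2 = -1
  Alice: 3 − 0 = 3
  Hank: 1 − 2 = -1
Alice has the best Copeland score.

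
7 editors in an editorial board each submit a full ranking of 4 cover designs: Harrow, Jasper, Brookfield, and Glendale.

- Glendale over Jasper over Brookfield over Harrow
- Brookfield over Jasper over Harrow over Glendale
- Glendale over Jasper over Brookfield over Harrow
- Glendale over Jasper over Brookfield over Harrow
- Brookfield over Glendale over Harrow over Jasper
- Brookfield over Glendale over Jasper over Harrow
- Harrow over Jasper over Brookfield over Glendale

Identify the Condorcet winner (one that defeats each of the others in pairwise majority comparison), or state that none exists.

Head-to-head results (7 voters total):
Harrow vs Jasper: Jasper wins 5–2.
Harrow vs Brookfield: Brookfield wins 6–1.
Harrow vs Glendale: Glendale wins 5–2.
Jasper vs Brookfield: Jasper wins 4–3.
Jasper vs Glendale: Glendale wins 5–2.
Brookfield vs Glendale: Brookfield wins 4–3.
No candidate beats all others: Jasper beats Brookfield beats Glendale beats Jasper, a majority cycle.

None — there is no Condorcet winner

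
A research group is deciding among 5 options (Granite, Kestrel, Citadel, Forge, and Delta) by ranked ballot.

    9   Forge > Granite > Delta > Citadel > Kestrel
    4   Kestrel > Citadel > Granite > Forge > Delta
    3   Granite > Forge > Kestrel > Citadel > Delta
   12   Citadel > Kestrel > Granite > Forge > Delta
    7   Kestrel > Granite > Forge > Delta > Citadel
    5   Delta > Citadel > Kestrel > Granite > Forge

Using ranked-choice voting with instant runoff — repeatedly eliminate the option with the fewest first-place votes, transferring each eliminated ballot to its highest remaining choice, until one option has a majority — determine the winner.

Citadel

Round 1: Citadel 12, Kestrel 11, Forge 9, Delta 5, Granite 3. Granite has the fewest and is eliminated.
Round 2: Citadel 12, Forge 12, Kestrel 11, Delta 5. Delta has the fewest and is eliminated.
Round 3: Citadel 17, Forge 12, Kestrel 11. Kestrel has the fewest and is eliminated.
Round 4: Citadel 21, Forge 19. Citadel has a majority.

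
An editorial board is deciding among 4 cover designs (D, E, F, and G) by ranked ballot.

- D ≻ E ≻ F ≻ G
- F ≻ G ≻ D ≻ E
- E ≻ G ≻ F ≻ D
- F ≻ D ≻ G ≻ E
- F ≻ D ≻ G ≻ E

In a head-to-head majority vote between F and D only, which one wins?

F

Ballots ranking F above D: 4.
Ballots ranking D above F: 1.
F wins the head-to-head, 4–1.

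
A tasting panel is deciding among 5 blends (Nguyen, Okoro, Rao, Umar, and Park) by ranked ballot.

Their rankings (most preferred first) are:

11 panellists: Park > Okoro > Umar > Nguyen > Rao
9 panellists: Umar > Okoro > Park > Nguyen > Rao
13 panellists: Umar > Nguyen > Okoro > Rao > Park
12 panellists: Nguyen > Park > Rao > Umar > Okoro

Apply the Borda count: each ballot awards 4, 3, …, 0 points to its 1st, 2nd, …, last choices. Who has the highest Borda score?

Borda scores:
  Nguyen: 11·1 + 9·1 + 13·3 + 12·4 = 107
  Okoro: 11·3 + 9·3 + 13·2 + 12·0 = 86
  Rao: 11·0 + 9·0 + 13·1 + 12·2 = 37
  Umar: 11·2 + 9·4 + 13·4 + 12·1 = 122
  Park: 11·4 + 9·2 + 13·0 + 12·3 = 98
Umar has the highest total.

Umar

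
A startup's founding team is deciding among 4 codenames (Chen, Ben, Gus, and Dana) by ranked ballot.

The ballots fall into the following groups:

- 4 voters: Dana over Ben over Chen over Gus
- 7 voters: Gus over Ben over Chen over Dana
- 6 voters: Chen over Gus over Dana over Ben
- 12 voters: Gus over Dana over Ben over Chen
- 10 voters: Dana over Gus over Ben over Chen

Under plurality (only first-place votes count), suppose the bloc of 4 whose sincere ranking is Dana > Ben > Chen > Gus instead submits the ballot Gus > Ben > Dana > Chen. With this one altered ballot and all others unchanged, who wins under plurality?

Gus

First-place totals with the altered ballot: Chen 6, Ben 0, Gus 23, Dana 10.
The winner is unchanged: still Gus.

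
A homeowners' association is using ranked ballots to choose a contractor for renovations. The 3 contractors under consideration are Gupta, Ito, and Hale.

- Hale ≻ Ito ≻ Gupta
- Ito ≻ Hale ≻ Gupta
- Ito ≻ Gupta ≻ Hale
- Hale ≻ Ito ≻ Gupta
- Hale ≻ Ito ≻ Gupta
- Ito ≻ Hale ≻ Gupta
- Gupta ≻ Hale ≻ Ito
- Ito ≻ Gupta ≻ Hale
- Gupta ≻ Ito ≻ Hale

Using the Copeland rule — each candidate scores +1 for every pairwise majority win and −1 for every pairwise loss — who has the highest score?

Pairwise results:
  Gupta vs Ito: Ito wins 7–2.
  Gupta vs Hale: Hale wins 5–4.
  Ito vs Hale: Ito wins 5–4.
Copeland scores (wins − losses):
  Gupta: 0 − 2 = -2
  Ito: 2 − 0 = 2
  Hale: 1 − 1 = 0
Ito has the best Copeland score.

Ito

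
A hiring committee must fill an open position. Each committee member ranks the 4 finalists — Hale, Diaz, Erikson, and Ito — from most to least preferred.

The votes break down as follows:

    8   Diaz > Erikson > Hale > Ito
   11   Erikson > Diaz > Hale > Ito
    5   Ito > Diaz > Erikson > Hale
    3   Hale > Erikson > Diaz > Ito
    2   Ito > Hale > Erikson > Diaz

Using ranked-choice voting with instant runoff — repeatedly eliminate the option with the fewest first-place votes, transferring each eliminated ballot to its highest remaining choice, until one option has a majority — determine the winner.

Erikson

Round 1: Erikson 11, Diaz 8, Ito 7, Hale 3. Hale has the fewest and is eliminated.
Round 2: Erikson 14, Diaz 8, Ito 7. Ito has the fewest and is eliminated.
Round 3: Erikson 16, Diaz 13. Erikson has a majority.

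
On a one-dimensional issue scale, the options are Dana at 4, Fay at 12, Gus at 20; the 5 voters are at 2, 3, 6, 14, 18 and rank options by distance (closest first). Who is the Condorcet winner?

With single-peaked preferences on a line, the Condorcet winner is the candidate closest to the median voter.
The median voter (position 6) is closest to Dana at 4.
Check: Dana vs Fay — voters closer to Dana: 3 of 5.

Dana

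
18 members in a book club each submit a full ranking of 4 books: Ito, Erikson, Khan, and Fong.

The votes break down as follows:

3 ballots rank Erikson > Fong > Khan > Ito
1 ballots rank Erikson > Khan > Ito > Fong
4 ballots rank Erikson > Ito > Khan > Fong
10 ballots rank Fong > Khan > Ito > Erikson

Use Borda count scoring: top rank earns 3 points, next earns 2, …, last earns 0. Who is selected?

Fong

Borda scores:
  Ito: 3·0 + 1 + 4·2 + 10·1 = 19
  Erikson: 3·3 + 3 + 4·3 + 10·0 = 24
  Khan: 3·1 + 2 + 4·1 + 10·2 = 29
  Fong: 3·2 + 0 + 4·0 + 10·3 = 36
Fong has the highest total.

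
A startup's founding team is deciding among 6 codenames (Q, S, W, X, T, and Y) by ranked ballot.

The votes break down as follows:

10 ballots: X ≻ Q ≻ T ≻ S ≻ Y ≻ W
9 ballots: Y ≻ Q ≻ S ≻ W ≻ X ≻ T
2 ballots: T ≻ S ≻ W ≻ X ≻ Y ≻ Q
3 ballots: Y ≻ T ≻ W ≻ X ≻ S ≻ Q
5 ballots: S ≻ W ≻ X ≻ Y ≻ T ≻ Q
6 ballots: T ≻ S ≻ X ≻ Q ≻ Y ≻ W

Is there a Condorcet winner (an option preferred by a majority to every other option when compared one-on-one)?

No

Head-to-head results (35 voters total):
Q vs S: Q wins 19–16.
Q vs W: Q wins 25–10.
Q vs X: X wins 26–9.
Q vs T: Q wins 19–16.
Q vs Y: Y wins 19–16.
S vs W: S wins 32–3.
S vs X: S wins 22–13.
S vs T: T wins 21–14.
S vs Y: S wins 23–12.
W vs X: W wins 19–16.
W vs T: T wins 21–14.
W vs Y: Y wins 28–7.
X vs T: X wins 24–11.
X vs Y: X wins 23–12.
T vs Y: T wins 18–17.
No candidate beats all others: Q beats S beats X beats Q, a majority cycle.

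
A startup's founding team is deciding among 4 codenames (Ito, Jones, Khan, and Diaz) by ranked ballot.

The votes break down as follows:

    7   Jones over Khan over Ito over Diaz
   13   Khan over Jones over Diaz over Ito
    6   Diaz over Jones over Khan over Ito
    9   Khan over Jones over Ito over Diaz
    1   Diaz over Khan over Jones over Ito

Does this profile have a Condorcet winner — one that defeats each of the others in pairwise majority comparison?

Head-to-head results (36 voters total):
Ito vs Jones: Jones wins 36–0.
Ito vs Khan: Khan wins 36–0.
Ito vs Diaz: Diaz wins 20–16.
Jones vs Khan: Khan wins 23–13.
Jones vs Diaz: Jones wins 29–7.
Khan vs Diaz: Khan wins 29–7.
Khan beats each rival — Ito (36–0), Jones (23–13), Diaz (29–7) — so Khan is the Condorcet winner.

Yes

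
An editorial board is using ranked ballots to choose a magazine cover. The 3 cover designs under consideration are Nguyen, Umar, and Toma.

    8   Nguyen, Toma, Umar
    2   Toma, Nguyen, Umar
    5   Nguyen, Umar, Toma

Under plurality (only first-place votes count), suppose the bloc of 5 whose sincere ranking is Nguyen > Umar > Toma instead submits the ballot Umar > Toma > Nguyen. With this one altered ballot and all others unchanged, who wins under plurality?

Nguyen

First-place totals with the altered ballot: Nguyen 8, Umar 5, Toma 2.
The winner is unchanged: still Nguyen.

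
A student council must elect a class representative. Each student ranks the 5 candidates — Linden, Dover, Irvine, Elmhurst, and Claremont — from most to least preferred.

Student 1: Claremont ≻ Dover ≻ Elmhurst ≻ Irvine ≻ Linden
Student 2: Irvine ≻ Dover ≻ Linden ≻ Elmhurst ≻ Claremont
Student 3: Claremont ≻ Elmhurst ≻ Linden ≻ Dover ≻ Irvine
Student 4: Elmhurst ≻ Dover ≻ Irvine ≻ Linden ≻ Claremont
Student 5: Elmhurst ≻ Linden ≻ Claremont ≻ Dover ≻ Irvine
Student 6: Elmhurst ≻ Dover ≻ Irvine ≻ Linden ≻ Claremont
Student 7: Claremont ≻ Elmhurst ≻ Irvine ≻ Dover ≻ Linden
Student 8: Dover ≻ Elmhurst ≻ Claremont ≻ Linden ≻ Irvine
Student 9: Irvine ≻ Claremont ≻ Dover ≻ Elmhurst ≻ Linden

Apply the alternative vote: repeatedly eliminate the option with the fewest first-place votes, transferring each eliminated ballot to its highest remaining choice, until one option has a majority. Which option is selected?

Elmhurst

Round 1: Elmhurst 3, Claremont 3, Irvine 2, Dover 1, Linden 0. Linden has the fewest and is eliminated.
Round 2: Elmhurst 3, Claremont 3, Irvine 2, Dover 1. Dover has the fewest and is eliminated.
Round 3: Elmhurst 4, Claremont 3, Irvine 2. Irvine has the fewest and is eliminated.
Round 4: Elmhurst 5, Claremont 4. Elmhurst has a majority.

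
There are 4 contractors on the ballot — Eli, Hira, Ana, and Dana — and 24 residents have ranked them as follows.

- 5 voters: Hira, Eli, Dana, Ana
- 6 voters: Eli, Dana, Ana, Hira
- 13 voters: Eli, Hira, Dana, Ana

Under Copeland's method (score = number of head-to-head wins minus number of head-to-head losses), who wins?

Pairwise results:
  Eli vs Hira: Eli wins 19–5.
  Eli vs Ana: Eli wins 24–0.
  Eli vs Dana: Eli wins 24–0.
  Hira vs Ana: Hira wins 18–6.
  Hira vs Dana: Hira wins 18–6.
  Ana vs Dana: Dana wins 24–0.
Copeland scores (wins − losses):
  Eli: 3 − 0 = 3
  Hira: 2 − 1 = 1
  Ana: 0 − 3 = -3
  Dana: 1 − 2 = -1
Eli has the best Copeland score.

Eli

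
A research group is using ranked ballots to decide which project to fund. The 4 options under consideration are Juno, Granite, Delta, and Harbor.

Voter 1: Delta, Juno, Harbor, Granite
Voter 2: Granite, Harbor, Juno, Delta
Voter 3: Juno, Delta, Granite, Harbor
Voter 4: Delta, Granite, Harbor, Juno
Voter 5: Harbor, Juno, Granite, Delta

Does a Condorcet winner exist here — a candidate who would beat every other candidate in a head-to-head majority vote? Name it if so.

None — there is no Condorcet winner

Head-to-head results (5 voters total):
Juno vs Granite: Juno wins 3–2.
Juno vs Delta: Juno wins 3–2.
Juno vs Harbor: Harbor wins 3–2.
Granite vs Delta: Delta wins 3–2.
Granite vs Harbor: Granite wins 3–2.
Delta vs Harbor: Delta wins 3–2.
No candidate beats all others: Juno beats Granite beats Harbor beats Juno, a majority cycle.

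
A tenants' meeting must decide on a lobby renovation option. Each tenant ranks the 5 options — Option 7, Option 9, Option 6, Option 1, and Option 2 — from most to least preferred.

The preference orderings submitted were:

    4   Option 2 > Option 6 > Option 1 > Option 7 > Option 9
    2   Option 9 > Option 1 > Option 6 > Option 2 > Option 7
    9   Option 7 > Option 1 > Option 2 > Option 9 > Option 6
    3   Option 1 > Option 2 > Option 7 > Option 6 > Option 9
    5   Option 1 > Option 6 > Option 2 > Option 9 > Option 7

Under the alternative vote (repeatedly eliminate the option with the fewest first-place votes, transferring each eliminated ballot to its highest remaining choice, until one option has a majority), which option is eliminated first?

Option 6

Round 1: Option 7 9, Option 1 8, Option 2 4, Option 9 2, Option 6 0. Option 6 has the fewest and is eliminated.
Round 2: Option 7 9, Option 1 8, Option 2 4, Option 9 2. Option 9 has the fewest and is eliminated.
Round 3: Option 1 10, Option 7 9, Option 2 4. Option 2 has the fewest and is eliminated.
Round 4: Option 1 14, Option 7 9. Option 1 has a majority.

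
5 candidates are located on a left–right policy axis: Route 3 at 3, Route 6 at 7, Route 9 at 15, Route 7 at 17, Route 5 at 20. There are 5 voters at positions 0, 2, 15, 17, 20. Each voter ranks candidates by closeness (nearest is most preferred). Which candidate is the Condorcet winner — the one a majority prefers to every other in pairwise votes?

With single-peaked preferences on a line, the Condorcet winner is the candidate closest to the median voter.
The median voter (position 15) is closest to Route 9 at 15.
Check: Route 9 vs Route 3 — voters closer to Route 9: 3 of 5.

Route 9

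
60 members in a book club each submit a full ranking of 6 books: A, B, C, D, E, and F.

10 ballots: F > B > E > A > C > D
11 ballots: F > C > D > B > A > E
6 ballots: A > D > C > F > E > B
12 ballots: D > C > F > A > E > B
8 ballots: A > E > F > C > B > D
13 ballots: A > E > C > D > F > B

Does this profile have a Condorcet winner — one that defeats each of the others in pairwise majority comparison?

No

Head-to-head results (60 voters total):
A vs B: A wins 39–21.
A vs C: A wins 37–23.
A vs D: A wins 37–23.
A vs E: A wins 50–10.
A vs F: F wins 33–27.
B vs C: C wins 50–10.
B vs D: D wins 42–18.
B vs E: E wins 39–21.
B vs F: F wins 60–0.
C vs D: C wins 42–18.
C vs E: E wins 31–29.
C vs F: C wins 31–29.
D vs E: E wins 31–29.
D vs F: D wins 31–29.
E vs F: F wins 39–21.
No candidate beats all others: A beats C beats F beats A, a majority cycle.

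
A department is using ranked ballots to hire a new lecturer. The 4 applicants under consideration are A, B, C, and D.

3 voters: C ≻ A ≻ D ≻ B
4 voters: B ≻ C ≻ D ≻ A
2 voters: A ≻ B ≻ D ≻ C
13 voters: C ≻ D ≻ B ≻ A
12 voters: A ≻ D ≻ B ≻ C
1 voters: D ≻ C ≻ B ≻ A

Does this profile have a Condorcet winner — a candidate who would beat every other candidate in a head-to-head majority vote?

No

Head-to-head results (35 voters total):
A vs B: B wins 18–17.
A vs C: C wins 21–14.
A vs D: D wins 18–17.
B vs C: B wins 18–17.
B vs D: D wins 29–6.
C vs D: C wins 20–15.
No candidate beats all others: B beats C beats D beats B, a majority cycle.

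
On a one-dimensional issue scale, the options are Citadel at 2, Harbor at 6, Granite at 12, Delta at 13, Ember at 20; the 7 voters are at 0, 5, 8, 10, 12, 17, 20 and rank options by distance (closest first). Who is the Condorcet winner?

With single-peaked preferences on a line, the Condorcet winner is the candidate closest to the median voter.
The median voter (position 10) is closest to Granite at 12.
Check: Granite vs Harbor — voters closer to Granite: 4 of 7.

Granite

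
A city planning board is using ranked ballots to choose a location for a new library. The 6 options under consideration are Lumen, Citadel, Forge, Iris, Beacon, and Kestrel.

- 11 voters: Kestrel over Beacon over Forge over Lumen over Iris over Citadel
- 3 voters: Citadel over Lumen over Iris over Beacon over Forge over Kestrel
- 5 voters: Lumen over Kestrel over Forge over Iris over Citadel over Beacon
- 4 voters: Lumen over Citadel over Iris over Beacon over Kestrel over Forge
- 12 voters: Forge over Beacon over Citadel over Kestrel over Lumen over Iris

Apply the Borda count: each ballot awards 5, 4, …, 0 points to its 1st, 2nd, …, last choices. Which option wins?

Borda scores:
  Lumen: 11·2 + 3·4 + 5·5 + 4·5 + 12·1 = 91
  Citadel: 11·0 + 3·5 + 5·1 + 4·4 + 12·3 = 72
  Forge: 11·3 + 3·1 + 5·3 + 4·0 + 12·5 = 111
  Iris: 11·1 + 3·3 + 5·2 + 4·3 + 12·0 = 42
  Beacon: 11·4 + 3·2 + 5·0 + 4·2 + 12·4 = 106
  Kestrel: 11·5 + 3·0 + 5·4 + 4·1 + 12·2 = 103
Forge has the highest total.

Forge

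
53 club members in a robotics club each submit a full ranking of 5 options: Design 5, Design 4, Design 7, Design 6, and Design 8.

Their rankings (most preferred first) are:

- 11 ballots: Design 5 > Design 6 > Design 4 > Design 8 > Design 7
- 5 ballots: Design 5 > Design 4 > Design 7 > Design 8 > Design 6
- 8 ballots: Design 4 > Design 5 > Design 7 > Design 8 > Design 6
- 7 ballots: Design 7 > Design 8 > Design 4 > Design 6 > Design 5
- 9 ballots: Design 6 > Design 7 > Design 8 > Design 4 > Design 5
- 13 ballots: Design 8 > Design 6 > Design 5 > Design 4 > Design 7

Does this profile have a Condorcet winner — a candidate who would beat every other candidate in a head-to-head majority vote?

Head-to-head results (53 voters total):
Design 5 vs Design 4: Design 5 wins 29–24.
Design 5 vs Design 7: Design 5 wins 37–16.
Design 5 vs Design 6: Design 6 wins 29–24.
Design 5 vs Design 8: Design 8 wins 29–24.
Design 4 vs Design 7: Design 4 wins 37–16.
Design 4 vs Design 6: Design 6 wins 33–20.
Design 4 vs Design 8: Design 8 wins 29–24.
Design 7 vs Design 6: Design 6 wins 33–20.
Design 7 vs Design 8: Design 7 wins 29–24.
Design 6 vs Design 8: Design 8 wins 33–20.
No candidate beats all others: Design 5 beats Design 7 beats Design 8 beats Design 5, a majority cycle.

No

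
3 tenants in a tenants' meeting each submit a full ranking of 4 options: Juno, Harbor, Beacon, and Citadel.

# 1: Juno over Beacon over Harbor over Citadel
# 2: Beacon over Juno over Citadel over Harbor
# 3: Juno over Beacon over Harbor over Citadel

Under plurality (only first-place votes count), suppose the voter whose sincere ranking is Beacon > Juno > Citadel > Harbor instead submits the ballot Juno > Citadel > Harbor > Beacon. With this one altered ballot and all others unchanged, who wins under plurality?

First-place totals with the altered ballot: Juno 3, Harbor 0, Beacon 0, Citadel 0.
The winner is unchanged: still Juno.

Juno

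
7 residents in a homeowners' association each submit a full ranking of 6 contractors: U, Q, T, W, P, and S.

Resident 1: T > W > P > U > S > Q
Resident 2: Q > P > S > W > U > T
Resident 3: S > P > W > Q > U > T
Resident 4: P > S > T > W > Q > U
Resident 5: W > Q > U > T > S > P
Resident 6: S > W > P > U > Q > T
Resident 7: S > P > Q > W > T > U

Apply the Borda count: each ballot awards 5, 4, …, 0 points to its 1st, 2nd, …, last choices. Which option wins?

S

Borda scores:
  U: 2 + 1 + 1 + 0 + 3 + 2 + 0 = 9
  Q: 0 + 5 + 2 + 1 + 4 + 1 + 3 = 16
  T: 5 + 0 + 0 + 3 + 2 + 0 + 1 = 11
  W: 4 + 2 + 3 + 2 + 5 + 4 + 2 = 22
  P: 3 + 4 + 4 + 5 + 0 + 3 + 4 = 23
  S: 1 + 3 + 5 + 4 + 1 + 5 + 5 = 24
S has the highest total.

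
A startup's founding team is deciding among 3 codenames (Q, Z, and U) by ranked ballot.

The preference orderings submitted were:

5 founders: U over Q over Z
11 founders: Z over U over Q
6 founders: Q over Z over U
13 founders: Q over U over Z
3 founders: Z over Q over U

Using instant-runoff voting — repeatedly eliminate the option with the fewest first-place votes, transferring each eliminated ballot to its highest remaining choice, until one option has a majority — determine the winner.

Round 1: Q 19, Z 14, U 5. U has the fewest and is eliminated.
Round 2: Q 24, Z 14. Q has a majority.

Q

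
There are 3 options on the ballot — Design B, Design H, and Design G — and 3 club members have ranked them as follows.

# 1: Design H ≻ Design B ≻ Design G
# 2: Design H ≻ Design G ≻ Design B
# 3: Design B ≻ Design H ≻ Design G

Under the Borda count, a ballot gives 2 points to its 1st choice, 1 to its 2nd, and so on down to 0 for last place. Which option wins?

Design H

Borda scores:
  Design B: 1 + 0 + 2 = 3
  Design H: 2 + 2 + 1 = 5
  Design G: 0 + 1 + 0 = 1
Design H has the highest total.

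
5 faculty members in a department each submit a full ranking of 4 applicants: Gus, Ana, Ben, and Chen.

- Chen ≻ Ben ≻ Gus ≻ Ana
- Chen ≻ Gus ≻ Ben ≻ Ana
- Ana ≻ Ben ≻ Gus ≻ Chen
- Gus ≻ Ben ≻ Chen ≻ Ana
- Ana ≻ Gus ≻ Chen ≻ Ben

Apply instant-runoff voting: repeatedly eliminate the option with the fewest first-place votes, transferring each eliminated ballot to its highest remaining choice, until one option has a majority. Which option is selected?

Chen

Round 1: Ana 2, Chen 2, Gus 1, Ben 0. Ben has the fewest and is eliminated.
Round 2: Ana 2, Chen 2, Gus 1. Gus has the fewest and is eliminated.
Round 3: Chen 3, Ana 2. Chen has a majority.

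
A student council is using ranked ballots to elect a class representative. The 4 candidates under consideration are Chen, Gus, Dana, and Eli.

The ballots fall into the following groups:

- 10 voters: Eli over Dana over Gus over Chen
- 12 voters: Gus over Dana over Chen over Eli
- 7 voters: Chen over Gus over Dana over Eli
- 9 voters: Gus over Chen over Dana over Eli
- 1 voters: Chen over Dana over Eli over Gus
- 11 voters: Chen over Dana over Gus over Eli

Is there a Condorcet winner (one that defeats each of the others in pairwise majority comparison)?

Yes

Head-to-head results (50 voters total):
Chen vs Gus: Gus wins 31–19.
Chen vs Dana: Chen wins 28–22.
Chen vs Eli: Chen wins 40–10.
Gus vs Dana: Gus wins 28–22.
Gus vs Eli: Gus wins 39–11.
Dana vs Eli: Dana wins 40–10.
Gus beats each rival — Chen (31–19), Dana (28–22), Eli (39–11) — so Gus is the Condorcet winner.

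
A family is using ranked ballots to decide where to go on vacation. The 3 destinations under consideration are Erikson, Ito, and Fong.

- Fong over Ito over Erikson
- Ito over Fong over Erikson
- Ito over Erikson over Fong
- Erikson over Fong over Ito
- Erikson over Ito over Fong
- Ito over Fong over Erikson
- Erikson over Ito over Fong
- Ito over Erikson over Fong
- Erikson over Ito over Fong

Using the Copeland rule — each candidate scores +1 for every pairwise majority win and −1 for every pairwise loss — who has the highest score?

Ito

Pairwise results:
  Erikson vs Ito: Ito wins 5–4.
  Erikson vs Fong: Erikson wins 6–3.
  Ito vs Fong: Ito wins 7–2.
Copeland scores (wins − losses):
  Erikson: 1 − 1 = 0
  Ito: 2 − 0 = 2
  Fong: 0 − 2 = -2
Ito has the best Copeland score.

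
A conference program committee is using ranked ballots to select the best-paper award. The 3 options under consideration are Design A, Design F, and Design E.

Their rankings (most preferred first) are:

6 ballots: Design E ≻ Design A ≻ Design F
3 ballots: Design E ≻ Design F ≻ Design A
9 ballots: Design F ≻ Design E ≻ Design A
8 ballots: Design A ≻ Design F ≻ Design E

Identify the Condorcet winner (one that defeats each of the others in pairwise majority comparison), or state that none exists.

Head-to-head results (26 voters total):
Design A vs Design F: Design A wins 14–12.
Design A vs Design E: Design E wins 18–8.
Design F vs Design E: Design F wins 17–9.
No candidate beats all others: Design A beats Design F beats Design E beats Design A, a majority cycle.

There is no Condorcet winner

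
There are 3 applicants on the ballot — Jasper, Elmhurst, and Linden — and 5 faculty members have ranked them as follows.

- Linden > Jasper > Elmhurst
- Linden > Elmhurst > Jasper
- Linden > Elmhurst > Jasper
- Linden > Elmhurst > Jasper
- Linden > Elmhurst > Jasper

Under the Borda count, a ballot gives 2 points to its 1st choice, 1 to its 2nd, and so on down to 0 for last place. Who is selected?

Borda scores:
  Jasper: 1 + 0 + 0 + 0 + 0 = 1
  Elmhurst: 0 + 1 + 1 + 1 + 1 = 4
  Linden: 2 + 2 + 2 + 2 + 2 = 10
Linden has the highest total.

Linden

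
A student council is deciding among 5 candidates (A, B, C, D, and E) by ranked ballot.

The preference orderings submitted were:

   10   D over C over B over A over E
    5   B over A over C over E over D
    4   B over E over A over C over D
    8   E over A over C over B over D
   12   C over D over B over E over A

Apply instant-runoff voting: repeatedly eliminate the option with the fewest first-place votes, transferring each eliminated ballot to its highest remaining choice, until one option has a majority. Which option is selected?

C

Round 1: C 12, D 10, B 9, E 8, A 0. A has the fewest and is eliminated.
Round 2: C 12, D 10, B 9, E 8. E has the fewest and is eliminated.
Round 3: C 20, D 10, B 9. C has a majority.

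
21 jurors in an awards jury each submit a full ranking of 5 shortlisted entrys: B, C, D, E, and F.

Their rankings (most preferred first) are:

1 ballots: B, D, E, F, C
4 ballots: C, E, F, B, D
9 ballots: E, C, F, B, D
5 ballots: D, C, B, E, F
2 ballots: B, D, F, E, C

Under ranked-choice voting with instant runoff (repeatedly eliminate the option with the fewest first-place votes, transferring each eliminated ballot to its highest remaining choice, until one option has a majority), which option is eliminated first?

F

Round 1: E 9, D 5, C 4, B 3, F 0. F has the fewest and is eliminated.
Round 2: E 9, D 5, C 4, B 3. B has the fewest and is eliminated.
Round 3: E 9, D 8, C 4. C has the fewest and is eliminated.
Round 4: E 13, D 8. E has a majority.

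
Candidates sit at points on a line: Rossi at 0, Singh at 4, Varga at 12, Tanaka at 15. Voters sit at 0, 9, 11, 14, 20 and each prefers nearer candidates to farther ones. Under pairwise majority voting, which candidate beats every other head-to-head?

With single-peaked preferences on a line, the Condorcet winner is the candidate closest to the median voter.
The median voter (position 11) is closest to Varga at 12.
Check: Varga vs Singh — voters closer to Varga: 4 of 5.

Varga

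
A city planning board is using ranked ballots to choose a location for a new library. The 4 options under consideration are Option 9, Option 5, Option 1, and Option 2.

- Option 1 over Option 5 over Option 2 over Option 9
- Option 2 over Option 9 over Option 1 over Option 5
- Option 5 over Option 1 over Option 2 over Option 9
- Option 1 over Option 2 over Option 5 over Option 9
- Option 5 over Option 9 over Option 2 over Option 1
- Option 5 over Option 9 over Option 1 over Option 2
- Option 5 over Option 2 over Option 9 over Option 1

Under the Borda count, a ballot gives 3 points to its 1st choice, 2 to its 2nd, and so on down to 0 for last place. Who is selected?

Borda scores:
  Option 9: 0 + 2 + 0 + 0 + 2 + 2 + 1 = 7
  Option 5: 2 + 0 + 3 + 1 + 3 + 3 + 3 = 15
  Option 1: 3 + 1 + 2 + 3 + 0 + 1 + 0 = 10
  Option 2: 1 + 3 + 1 + 2 + 1 + 0 + 2 = 10
Option 5 has the highest total.

Option 5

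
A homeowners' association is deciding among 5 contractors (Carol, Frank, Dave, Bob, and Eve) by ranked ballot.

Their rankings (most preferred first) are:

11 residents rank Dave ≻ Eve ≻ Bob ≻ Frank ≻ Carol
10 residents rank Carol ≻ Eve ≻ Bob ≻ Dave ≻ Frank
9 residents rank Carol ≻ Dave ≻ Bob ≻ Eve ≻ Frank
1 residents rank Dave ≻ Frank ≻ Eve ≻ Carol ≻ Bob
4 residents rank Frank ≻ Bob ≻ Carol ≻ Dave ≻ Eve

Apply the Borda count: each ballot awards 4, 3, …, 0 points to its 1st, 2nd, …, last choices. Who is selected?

Dave

Borda scores:
  Carol: 11·0 + 10·4 + 9·4 + 1 + 4·2 = 85
  Frank: 11·1 + 10·0 + 9·0 + 3 + 4·4 = 30
  Dave: 11·4 + 10·1 + 9·3 + 4 + 4·1 = 89
  Bob: 11·2 + 10·2 + 9·2 + 0 + 4·3 = 72
  Eve: 11·3 + 10·3 + 9·1 + 2 + 4·0 = 74
Dave has the highest total.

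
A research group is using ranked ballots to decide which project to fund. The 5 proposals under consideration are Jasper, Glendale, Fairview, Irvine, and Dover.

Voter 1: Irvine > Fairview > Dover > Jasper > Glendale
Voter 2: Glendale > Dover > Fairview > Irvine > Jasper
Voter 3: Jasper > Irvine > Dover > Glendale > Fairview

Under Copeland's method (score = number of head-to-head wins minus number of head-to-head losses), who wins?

Irvine

Pairwise results:
  Jasper vs Glendale: Jasper wins 2–1.
  Jasper vs Fairview: Fairview wins 2–1.
  Jasper vs Irvine: Irvine wins 2–1.
  Jasper vs Dover: Dover wins 2–1.
  Glendale vs Fairview: Glendale wins 2–1.
  Glendale vs Irvine: Irvine wins 2–1.
  Glendale vs Dover: Dover wins 2–1.
  Fairview vs Irvine: Irvine wins 2–1.
  Fairview vs Dover: Dover wins 2–1.
  Irvine vs Dover: Irvine wins 2–1.
Copeland scores (wins − losses):
  Jasper: 1 − 3 = -2
  Glendale: 1 − 3 = -2
  Fairview: 1 − 3 = -2
  Irvine: 4 − 0 = 4
  Dover: 3 − 1 = 2
Irvine has the best Copeland score.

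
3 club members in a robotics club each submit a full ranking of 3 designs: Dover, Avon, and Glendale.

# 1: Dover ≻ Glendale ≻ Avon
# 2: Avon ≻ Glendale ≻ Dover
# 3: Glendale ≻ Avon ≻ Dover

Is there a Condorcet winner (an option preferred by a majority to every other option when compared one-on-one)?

Head-to-head results (3 voters total):
Dover vs Avon: Avon wins 2–1.
Dover vs Glendale: Glendale wins 2–1.
Avon vs Glendale: Glendale wins 2–1.
Glendale beats each rival — Dover (2–1), Avon (2–1) — so Glendale is the Condorcet winner.

Yes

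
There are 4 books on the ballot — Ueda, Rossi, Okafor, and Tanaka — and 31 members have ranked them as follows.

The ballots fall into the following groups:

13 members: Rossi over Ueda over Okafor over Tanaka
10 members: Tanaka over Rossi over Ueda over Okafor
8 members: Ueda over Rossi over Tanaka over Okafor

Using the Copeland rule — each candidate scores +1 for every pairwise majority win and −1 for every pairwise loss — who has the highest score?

Pairwise results:
  Ueda vs Rossi: Rossi wins 23–8.
  Ueda vs Okafor: Ueda wins 31–0.
  Ueda vs Tanaka: Ueda wins 21–10.
  Rossi vs Okafor: Rossi wins 31–0.
  Rossi vs Tanaka: Rossi wins 21–10.
  Okafor vs Tanaka: Tanaka wins 18–13.
Copeland scores (wins − losses):
  Ueda: 2 − 1 = 1
  Rossi: 3 − 0 = 3
  Okafor: 0 − 3 = -3
  Tanaka: 1 − 2 = -1
Rossi has the best Copeland score.

Rossi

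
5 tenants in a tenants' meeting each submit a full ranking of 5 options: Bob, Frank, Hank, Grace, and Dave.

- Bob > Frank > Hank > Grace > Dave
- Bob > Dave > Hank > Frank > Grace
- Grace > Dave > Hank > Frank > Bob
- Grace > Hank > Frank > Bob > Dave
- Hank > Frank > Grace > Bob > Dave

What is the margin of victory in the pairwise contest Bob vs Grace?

1

Ballots ranking Bob above Grace: 2.
Ballots ranking Grace above Bob: 3.
Grace wins 3–2, a margin of 1.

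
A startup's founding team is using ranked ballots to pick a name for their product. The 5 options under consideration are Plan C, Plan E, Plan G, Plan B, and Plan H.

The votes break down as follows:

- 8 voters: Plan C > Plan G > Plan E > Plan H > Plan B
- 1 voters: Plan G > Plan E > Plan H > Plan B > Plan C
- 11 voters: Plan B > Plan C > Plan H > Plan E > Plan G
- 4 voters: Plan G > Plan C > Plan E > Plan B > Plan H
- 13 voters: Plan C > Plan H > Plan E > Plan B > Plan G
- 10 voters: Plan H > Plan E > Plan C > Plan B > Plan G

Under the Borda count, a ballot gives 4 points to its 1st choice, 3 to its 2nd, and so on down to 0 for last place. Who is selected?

Borda scores:
  Plan C: 8·4 + 0 + 11·3 + 4·3 + 13·4 + 10·2 = 149
  Plan E: 8·2 + 3 + 11·1 + 4·2 + 13·2 + 10·3 = 94
  Plan G: 8·3 + 4 + 11·0 + 4·4 + 13·0 + 10·0 = 44
  Plan B: 8·0 + 1 + 11·4 + 4·1 + 13·1 + 10·1 = 72
  Plan H: 8·1 + 2 + 11·2 + 4·0 + 13·3 + 10·4 = 111
Plan C has the highest total.

Plan C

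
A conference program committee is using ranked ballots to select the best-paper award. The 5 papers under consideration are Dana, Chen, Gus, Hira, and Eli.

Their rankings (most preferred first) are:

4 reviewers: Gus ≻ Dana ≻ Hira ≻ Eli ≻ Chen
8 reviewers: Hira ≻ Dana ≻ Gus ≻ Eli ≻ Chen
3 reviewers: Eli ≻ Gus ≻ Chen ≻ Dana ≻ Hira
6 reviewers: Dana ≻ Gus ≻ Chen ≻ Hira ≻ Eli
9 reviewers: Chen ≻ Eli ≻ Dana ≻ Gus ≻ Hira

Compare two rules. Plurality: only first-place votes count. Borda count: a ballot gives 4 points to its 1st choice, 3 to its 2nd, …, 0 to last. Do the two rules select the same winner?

Plurality first-place counts: Dana 6, Chen 9, Gus 4, Hira 8, Eli 3 → Chen.
Borda totals: Dana 81, Chen 54, Gus 68, Hira 46, Eli 51 → Dana.
The two rules disagree: plurality picks Chen, Borda picks Dana.

No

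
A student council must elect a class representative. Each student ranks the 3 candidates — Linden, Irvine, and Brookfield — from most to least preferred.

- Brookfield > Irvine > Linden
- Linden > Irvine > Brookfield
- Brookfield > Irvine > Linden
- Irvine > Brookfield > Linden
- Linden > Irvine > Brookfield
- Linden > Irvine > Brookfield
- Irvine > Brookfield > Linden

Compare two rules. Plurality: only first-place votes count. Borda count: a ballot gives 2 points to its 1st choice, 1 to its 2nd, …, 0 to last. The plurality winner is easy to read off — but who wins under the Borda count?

Plurality first-place counts: Linden 3, Irvine 2, Brookfield 2 → Linden.
Borda totals: Linden 6, Irvine 9, Brookfield 6 → Irvine.

Irvine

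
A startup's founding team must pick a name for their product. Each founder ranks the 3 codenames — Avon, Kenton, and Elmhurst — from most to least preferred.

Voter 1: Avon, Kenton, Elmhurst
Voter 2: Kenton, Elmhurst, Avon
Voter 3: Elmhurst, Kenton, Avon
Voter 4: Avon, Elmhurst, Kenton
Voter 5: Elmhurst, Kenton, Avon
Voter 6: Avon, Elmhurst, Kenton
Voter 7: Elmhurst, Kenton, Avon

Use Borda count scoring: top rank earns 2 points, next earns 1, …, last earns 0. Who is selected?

Elmhurst

Borda scores:
  Avon: 2 + 0 + 0 + 2 + 0 + 2 + 0 = 6
  Kenton: 1 + 2 + 1 + 0 + 1 + 0 + 1 = 6
  Elmhurst: 0 + 1 + 2 + 1 + 2 + 1 + 2 = 9
Elmhurst has the highest total.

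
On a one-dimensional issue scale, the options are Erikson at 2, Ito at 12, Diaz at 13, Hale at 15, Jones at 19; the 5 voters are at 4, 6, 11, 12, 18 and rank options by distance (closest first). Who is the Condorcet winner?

With single-peaked preferences on a line, the Condorcet winner is the candidate closest to the median voter.
The median voter (position 11) is closest to Ito at 12.
Check: Ito vs Erikson — voters closer to Ito: 3 of 5.

Ito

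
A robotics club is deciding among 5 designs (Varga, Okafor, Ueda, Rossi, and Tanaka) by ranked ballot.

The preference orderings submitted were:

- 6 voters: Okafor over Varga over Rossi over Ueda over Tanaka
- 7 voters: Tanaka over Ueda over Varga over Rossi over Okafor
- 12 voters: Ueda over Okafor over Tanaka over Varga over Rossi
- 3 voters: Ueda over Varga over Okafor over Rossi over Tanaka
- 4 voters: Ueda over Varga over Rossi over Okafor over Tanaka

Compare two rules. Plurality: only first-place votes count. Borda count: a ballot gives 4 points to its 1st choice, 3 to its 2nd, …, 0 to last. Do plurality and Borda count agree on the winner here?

Plurality first-place counts: Varga 0, Okafor 6, Ueda 19, Rossi 0, Tanaka 7 → Ueda.
Borda totals: Varga 65, Okafor 70, Ueda 103, Rossi 30, Tanaka 52 → Ueda.
The two rules agree on Ueda.

Yes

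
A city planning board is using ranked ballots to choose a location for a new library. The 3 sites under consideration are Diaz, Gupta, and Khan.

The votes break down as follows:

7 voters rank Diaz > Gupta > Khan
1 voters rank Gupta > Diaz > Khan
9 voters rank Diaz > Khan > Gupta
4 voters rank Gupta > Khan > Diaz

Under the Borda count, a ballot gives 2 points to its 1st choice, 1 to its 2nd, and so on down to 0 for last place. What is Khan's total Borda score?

Borda scores:
  Diaz: 7·2 + 1 + 9·2 + 4·0 = 33
  Gupta: 7·1 + 2 + 9·0 + 4·2 = 17
  Khan: 7·0 + 0 + 9·1 + 4·1 = 13

13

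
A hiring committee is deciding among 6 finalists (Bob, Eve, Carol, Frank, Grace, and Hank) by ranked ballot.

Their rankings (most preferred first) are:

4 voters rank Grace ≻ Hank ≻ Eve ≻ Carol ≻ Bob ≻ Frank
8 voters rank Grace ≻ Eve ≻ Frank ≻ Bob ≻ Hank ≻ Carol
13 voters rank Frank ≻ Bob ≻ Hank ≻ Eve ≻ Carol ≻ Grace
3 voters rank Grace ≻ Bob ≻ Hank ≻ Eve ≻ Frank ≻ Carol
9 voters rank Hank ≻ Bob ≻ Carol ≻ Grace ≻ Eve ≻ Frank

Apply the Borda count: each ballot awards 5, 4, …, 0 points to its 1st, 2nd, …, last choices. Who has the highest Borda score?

Borda scores:
  Bob: 4·1 + 8·2 + 13·4 + 3·4 + 9·4 = 120
  Eve: 4·3 + 8·4 + 13·2 + 3·2 + 9·1 = 85
  Carol: 4·2 + 8·0 + 13·1 + 3·0 + 9·3 = 48
  Frank: 4·0 + 8·3 + 13·5 + 3·1 + 9·0 = 92
  Grace: 4·5 + 8·5 + 13·0 + 3·5 + 9·2 = 93
  Hank: 4·4 + 8·1 + 13·3 + 3·3 + 9·5 = 117
Bob has the highest total.

Bob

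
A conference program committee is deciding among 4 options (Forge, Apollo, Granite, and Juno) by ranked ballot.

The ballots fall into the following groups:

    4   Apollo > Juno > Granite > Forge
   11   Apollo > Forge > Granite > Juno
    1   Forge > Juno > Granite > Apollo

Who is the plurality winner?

First-place vote totals:
  Forge: 1
  Apollo: 15
  Granite: 0
  Juno: 0
Apollo has the most first-place votes.

Apollo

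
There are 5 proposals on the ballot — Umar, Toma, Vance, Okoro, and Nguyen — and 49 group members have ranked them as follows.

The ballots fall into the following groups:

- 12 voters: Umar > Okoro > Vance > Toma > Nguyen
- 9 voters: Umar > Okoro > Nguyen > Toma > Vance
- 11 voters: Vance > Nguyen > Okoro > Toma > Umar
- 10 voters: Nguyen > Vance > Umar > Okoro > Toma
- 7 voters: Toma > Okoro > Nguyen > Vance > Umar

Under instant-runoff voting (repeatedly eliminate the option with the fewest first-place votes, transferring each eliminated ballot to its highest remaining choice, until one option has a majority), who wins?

Round 1: Umar 21, Vance 11, Nguyen 10, Toma 7, Okoro 0. Okoro has the fewest and is eliminated.
Round 2: Umar 21, Vance 11, Nguyen 10, Toma 7. Toma has the fewest and is eliminated.
Round 3: Umar 21, Nguyen 17, Vance 11. Vance has the fewest and is eliminated.
Round 4: Nguyen 28, Umar 21. Nguyen has a majority.

Nguyen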